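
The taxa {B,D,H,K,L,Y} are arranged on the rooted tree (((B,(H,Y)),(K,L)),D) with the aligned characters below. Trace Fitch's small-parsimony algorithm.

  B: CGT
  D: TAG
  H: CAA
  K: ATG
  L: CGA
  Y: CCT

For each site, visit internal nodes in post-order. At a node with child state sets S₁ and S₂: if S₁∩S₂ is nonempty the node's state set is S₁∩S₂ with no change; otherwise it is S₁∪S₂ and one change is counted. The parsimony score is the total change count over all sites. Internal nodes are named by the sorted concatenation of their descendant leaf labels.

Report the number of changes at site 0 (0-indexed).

[col 0] HY: children H:{C}, Y:{C} ∩→ {C}; cost 0
[col 0] BHY: children B:{C}, HY:{C} ∩→ {C}; cost 0
[col 0] KL: children K:{A}, L:{C} ∪→ {A,C}; cost 1
[col 0] BHKLY: children BHY:{C}, KL:{A,C} ∩→ {C}; cost 0
[col 0] BDHKLY: children BHKLY:{C}, D:{T} ∪→ {C,T}; cost 1
[col 1] HY: children H:{A}, Y:{C} ∪→ {A,C}; cost 1
[col 1] BHY: children B:{G}, HY:{A,C} ∪→ {A,C,G}; cost 1
[col 1] KL: children K:{T}, L:{G} ∪→ {G,T}; cost 1
[col 1] BHKLY: children BHY:{A,C,G}, KL:{G,T} ∩→ {G}; cost 0
[col 1] BDHKLY: children BHKLY:{G}, D:{A} ∪→ {A,G}; cost 1
[col 2] HY: children H:{A}, Y:{T} ∪→ {A,T}; cost 1
[col 2] BHY: children B:{T}, HY:{A,T} ∩→ {T}; cost 0
[col 2] KL: children K:{G}, L:{A} ∪→ {A,G}; cost 1
[col 2] BHKLY: children BHY:{T}, KL:{A,G} ∪→ {A,G,T}; cost 1
[col 2] BDHKLY: children BHKLY:{A,G,T}, D:{G} ∩→ {G}; cost 0
per-site changes: [2, 4, 3]; total = 9

2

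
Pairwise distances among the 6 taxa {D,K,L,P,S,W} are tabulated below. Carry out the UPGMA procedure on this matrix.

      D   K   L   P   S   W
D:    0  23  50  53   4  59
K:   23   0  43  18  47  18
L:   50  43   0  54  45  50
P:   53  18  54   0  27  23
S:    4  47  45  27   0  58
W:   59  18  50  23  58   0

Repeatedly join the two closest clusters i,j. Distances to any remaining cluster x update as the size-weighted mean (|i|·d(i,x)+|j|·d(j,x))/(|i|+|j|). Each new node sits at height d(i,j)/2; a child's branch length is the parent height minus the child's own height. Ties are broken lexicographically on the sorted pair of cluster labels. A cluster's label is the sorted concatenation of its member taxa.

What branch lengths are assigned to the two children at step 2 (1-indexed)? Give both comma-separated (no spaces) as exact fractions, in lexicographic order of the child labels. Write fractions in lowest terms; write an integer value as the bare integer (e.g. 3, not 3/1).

iteration 1: select D,S (d=4); attach at lengths (2, 2); label the merged cluster DS
  updated: d(DS,K)=35, d(DS,L)=95/2, d(DS,P)=40, d(DS,W)=117/2
iteration 2: select K,P (d=18); attach at lengths (9, 9); label the merged cluster KP
  updated: d(DS,KP)=75/2, d(KP,L)=97/2, d(KP,W)=41/2
iteration 3: select KP,W (d=41/2); attach at lengths (5/4, 41/4); label the merged cluster KPW
  updated: d(DS,KPW)=89/2, d(KPW,L)=49
iteration 4: select DS,KPW (d=89/2); attach at lengths (81/4, 12); label the merged cluster DKPSW
  updated: d(DKPSW,L)=242/5
iteration 5: select DKPSW,L (d=242/5); attach at lengths (39/20, 121/5); label the merged cluster DKLPSW
final tree: (((D:2,S:2):81/4,((K:9,P:9):5/4,W:41/4):12):39/20,L:121/5)
total length: 919/10

9,9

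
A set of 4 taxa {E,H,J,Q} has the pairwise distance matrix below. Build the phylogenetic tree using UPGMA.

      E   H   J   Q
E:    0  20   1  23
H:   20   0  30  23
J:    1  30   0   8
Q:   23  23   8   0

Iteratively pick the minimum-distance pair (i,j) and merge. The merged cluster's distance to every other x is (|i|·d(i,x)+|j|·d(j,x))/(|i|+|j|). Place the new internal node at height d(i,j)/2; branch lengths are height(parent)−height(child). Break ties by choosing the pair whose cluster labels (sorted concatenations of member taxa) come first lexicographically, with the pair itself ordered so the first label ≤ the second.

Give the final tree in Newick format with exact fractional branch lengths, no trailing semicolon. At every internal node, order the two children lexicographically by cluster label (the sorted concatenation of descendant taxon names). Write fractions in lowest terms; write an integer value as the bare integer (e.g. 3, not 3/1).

iteration 1: select E,J (d=1); attach at lengths (1/2, 1/2); label the merged cluster EJ
  updated: d(EJ,H)=25, d(EJ,Q)=31/2
iteration 2: select EJ,Q (d=31/2); attach at lengths (29/4, 31/4); label the merged cluster EJQ
  updated: d(EJQ,H)=73/3
iteration 3: select EJQ,H (d=73/3); attach at lengths (53/12, 73/6); label the merged cluster EHJQ
final tree: (((E:1/2,J:1/2):29/4,Q:31/4):53/12,H:73/6)
total length: 391/12

(((E:1/2,J:1/2):29/4,Q:31/4):53/12,H:73/6)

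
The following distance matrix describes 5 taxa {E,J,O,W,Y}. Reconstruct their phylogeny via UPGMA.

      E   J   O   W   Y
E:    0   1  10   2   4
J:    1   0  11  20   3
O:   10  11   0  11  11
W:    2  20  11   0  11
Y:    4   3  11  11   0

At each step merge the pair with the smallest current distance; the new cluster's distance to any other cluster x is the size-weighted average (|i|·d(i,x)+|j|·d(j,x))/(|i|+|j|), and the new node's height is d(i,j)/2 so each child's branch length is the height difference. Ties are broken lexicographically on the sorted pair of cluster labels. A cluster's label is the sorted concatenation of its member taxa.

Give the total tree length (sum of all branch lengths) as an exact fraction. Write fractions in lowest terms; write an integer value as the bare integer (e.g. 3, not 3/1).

iteration 1: select E,J (d=1); attach at lengths (1/2, 1/2); label the merged cluster EJ
  updated: d(EJ,O)=21/2, d(EJ,W)=11, d(EJ,Y)=7/2
iteration 2: select EJ,Y (d=7/2); attach at lengths (5/4, 7/4); label the merged cluster EJY
  updated: d(EJY,O)=32/3, d(EJY,W)=11
iteration 3: select EJY,O (d=32/3); attach at lengths (43/12, 16/3); label the merged cluster EJOY
  updated: d(EJOY,W)=11
iteration 4: select EJOY,W (d=11); attach at lengths (1/6, 11/2); label the merged cluster EJOWY
final tree: ((((E:1/2,J:1/2):5/4,Y:7/4):43/12,O:16/3):1/6,W:11/2)
total length: 223/12

223/12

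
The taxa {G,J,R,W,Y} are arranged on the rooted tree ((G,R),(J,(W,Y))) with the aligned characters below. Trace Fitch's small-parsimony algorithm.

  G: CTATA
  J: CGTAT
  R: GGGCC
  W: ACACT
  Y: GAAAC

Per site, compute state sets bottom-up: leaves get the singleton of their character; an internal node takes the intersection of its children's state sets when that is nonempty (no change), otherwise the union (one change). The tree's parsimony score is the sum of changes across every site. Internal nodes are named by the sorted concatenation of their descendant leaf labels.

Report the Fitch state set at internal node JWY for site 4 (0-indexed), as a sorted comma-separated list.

T

[col 0] GR: children G:{C}, R:{G} ∪→ {C,G}; cost 1
[col 0] WY: children W:{A}, Y:{G} ∪→ {A,G}; cost 1
[col 0] JWY: children J:{C}, WY:{A,G} ∪→ {A,C,G}; cost 1
[col 0] GJRWY: children GR:{C,G}, JWY:{A,C,G} ∩→ {C,G}; cost 0
[col 1] GR: children G:{T}, R:{G} ∪→ {G,T}; cost 1
[col 1] WY: children W:{C}, Y:{A} ∪→ {A,C}; cost 1
[col 1] JWY: children J:{G}, WY:{A,C} ∪→ {A,C,G}; cost 1
[col 1] GJRWY: children GR:{G,T}, JWY:{A,C,G} ∩→ {G}; cost 0
[col 2] GR: children G:{A}, R:{G} ∪→ {A,G}; cost 1
[col 2] WY: children W:{A}, Y:{A} ∩→ {A}; cost 0
[col 2] JWY: children J:{T}, WY:{A} ∪→ {A,T}; cost 1
[col 2] GJRWY: children GR:{A,G}, JWY:{A,T} ∩→ {A}; cost 0
[col 3] GR: children G:{T}, R:{C} ∪→ {C,T}; cost 1
[col 3] WY: children W:{C}, Y:{A} ∪→ {A,C}; cost 1
[col 3] JWY: children J:{A}, WY:{A,C} ∩→ {A}; cost 0
[col 3] GJRWY: children GR:{C,T}, JWY:{A} ∪→ {A,C,T}; cost 1
[col 4] GR: children G:{A}, R:{C} ∪→ {A,C}; cost 1
[col 4] WY: children W:{T}, Y:{C} ∪→ {C,T}; cost 1
[col 4] JWY: children J:{T}, WY:{C,T} ∩→ {T}; cost 0
[col 4] GJRWY: children GR:{A,C}, JWY:{T} ∪→ {A,C,T}; cost 1
per-site changes: [3, 3, 2, 3, 3]; total = 14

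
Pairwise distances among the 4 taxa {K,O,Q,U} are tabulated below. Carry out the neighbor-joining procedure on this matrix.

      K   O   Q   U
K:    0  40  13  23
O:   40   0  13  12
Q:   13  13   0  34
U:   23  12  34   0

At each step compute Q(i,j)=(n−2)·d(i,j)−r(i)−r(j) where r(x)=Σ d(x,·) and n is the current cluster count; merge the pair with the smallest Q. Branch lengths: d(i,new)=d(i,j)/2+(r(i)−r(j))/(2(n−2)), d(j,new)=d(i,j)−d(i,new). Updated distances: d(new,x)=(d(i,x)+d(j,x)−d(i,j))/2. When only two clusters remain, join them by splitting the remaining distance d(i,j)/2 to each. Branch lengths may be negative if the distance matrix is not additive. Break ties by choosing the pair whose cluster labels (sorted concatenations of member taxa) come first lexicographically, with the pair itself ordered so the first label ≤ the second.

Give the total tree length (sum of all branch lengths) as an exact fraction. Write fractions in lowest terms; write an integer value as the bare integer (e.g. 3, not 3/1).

40

iteration 1: select K,Q (d=13, Q=-110); attach at lengths (21/2, 5/2); label the merged cluster KQ
  updated: d(KQ,O)=20, d(KQ,U)=22
iteration 2: select KQ,O (d=20, Q=-54); attach at lengths (15, 5); label the merged cluster KOQ
  updated: d(KOQ,U)=7
iteration 3: select KOQ,U (d=7); attach at lengths (7/2, 7/2); label the merged cluster KOQU
final tree: (((K:21/2,Q:5/2):15,O:5):7/2,U:7/2)
total length: 40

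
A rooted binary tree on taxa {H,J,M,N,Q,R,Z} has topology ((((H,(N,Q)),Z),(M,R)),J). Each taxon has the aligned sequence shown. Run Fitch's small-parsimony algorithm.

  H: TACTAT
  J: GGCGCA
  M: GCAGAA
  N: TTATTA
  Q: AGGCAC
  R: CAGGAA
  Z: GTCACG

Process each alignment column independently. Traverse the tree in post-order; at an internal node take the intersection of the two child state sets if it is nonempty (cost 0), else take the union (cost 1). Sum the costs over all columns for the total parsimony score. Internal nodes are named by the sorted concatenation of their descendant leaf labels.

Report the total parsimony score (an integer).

21

NQ@0: {T} ∪ {A} = {A,T} (union, +1)
HNQ@0: {T} ∩ {A,T} = {T} (intersection, +0)
HNQZ@0: {T} ∪ {G} = {G,T} (union, +1)
MR@0: {G} ∪ {C} = {C,G} (union, +1)
HMNQRZ@0: {G,T} ∩ {C,G} = {G} (intersection, +0)
HJMNQRZ@0: {G} ∩ {G} = {G} (intersection, +0)
NQ@1: {T} ∪ {G} = {G,T} (union, +1)
HNQ@1: {A} ∪ {G,T} = {A,G,T} (union, +1)
HNQZ@1: {A,G,T} ∩ {T} = {T} (intersection, +0)
MR@1: {C} ∪ {A} = {A,C} (union, +1)
HMNQRZ@1: {T} ∪ {A,C} = {A,C,T} (union, +1)
HJMNQRZ@1: {A,C,T} ∪ {G} = {A,C,G,T} (union, +1)
NQ@2: {A} ∪ {G} = {A,G} (union, +1)
HNQ@2: {C} ∪ {A,G} = {A,C,G} (union, +1)
HNQZ@2: {A,C,G} ∩ {C} = {C} (intersection, +0)
MR@2: {A} ∪ {G} = {A,G} (union, +1)
HMNQRZ@2: {C} ∪ {A,G} = {A,C,G} (union, +1)
HJMNQRZ@2: {A,C,G} ∩ {C} = {C} (intersection, +0)
NQ@3: {T} ∪ {C} = {C,T} (union, +1)
HNQ@3: {T} ∩ {C,T} = {T} (intersection, +0)
HNQZ@3: {T} ∪ {A} = {A,T} (union, +1)
MR@3: {G} ∩ {G} = {G} (intersection, +0)
HMNQRZ@3: {A,T} ∪ {G} = {A,G,T} (union, +1)
HJMNQRZ@3: {A,G,T} ∩ {G} = {G} (intersection, +0)
NQ@4: {T} ∪ {A} = {A,T} (union, +1)
HNQ@4: {A} ∩ {A,T} = {A} (intersection, +0)
HNQZ@4: {A} ∪ {C} = {A,C} (union, +1)
MR@4: {A} ∩ {A} = {A} (intersection, +0)
HMNQRZ@4: {A,C} ∩ {A} = {A} (intersection, +0)
HJMNQRZ@4: {A} ∪ {C} = {A,C} (union, +1)
NQ@5: {A} ∪ {C} = {A,C} (union, +1)
HNQ@5: {T} ∪ {A,C} = {A,C,T} (union, +1)
HNQZ@5: {A,C,T} ∪ {G} = {A,C,G,T} (union, +1)
MR@5: {A} ∩ {A} = {A} (intersection, +0)
HMNQRZ@5: {A,C,G,T} ∩ {A} = {A} (intersection, +0)
HJMNQRZ@5: {A} ∩ {A} = {A} (intersection, +0)
per-site changes: [3, 5, 4, 3, 3, 3]; total = 21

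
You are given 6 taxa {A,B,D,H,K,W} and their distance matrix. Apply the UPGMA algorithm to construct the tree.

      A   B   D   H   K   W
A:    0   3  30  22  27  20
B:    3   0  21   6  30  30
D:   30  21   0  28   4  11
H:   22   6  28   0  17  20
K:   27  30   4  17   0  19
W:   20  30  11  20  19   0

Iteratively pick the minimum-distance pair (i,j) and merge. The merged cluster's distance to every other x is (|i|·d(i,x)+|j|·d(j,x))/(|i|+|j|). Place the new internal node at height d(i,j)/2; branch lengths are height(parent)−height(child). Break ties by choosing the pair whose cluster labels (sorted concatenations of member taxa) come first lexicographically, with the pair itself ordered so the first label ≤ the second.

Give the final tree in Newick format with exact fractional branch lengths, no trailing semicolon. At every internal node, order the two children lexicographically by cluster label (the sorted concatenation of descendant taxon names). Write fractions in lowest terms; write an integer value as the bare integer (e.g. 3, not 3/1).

(((A:3/2,B:3/2):11/2,H:7):97/18,((D:2,K:2):11/2,W:15/2):44/9)

1. join A+B (d=3) ⇒ AB; edges |A|=3/2, |B|=3/2
  updated: d(AB,D)=51/2, d(AB,H)=14, d(AB,K)=57/2, d(AB,W)=25
2. join D+K (d=4) ⇒ DK; edges |D|=2, |K|=2
  updated: d(AB,DK)=27, d(DK,H)=45/2, d(DK,W)=15
3. join AB+H (d=14) ⇒ ABH; edges |AB|=11/2, |H|=7
  updated: d(ABH,DK)=51/2, d(ABH,W)=70/3
4. join DK+W (d=15) ⇒ DKW; edges |DK|=11/2, |W|=15/2
  updated: d(ABH,DKW)=223/9
5. join ABH+DKW (d=223/9) ⇒ ABDHKW; edges |ABH|=97/18, |DKW|=44/9
final tree: (((A:3/2,B:3/2):11/2,H:7):97/18,((D:2,K:2):11/2,W:15/2):44/9)
total length: 385/9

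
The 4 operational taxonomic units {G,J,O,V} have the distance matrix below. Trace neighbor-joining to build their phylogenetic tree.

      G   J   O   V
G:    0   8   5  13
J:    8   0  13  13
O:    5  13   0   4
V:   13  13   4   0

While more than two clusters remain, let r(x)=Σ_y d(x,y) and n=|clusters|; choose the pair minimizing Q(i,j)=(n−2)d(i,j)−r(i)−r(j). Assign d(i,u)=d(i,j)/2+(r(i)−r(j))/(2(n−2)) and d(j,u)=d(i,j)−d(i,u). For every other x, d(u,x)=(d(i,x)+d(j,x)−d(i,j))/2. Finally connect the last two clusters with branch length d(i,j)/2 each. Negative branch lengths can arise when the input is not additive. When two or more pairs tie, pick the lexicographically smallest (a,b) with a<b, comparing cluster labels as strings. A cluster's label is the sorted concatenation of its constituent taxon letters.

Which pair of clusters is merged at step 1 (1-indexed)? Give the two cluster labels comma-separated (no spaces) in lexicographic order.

G,J

1. join G+J (d=8, Q=-44) ⇒ GJ; edges |G|=2, |J|=6
  updated: d(GJ,O)=5, d(GJ,V)=9
2. join GJ+O (d=5, Q=-18) ⇒ GJO; edges |GJ|=5, |O|=0
  updated: d(GJO,V)=4
3. join GJO+V (d=4) ⇒ GJOV; edges |GJO|=2, |V|=2
final tree: (((G:2,J:6):5,O:0):2,V:2)
total length: 17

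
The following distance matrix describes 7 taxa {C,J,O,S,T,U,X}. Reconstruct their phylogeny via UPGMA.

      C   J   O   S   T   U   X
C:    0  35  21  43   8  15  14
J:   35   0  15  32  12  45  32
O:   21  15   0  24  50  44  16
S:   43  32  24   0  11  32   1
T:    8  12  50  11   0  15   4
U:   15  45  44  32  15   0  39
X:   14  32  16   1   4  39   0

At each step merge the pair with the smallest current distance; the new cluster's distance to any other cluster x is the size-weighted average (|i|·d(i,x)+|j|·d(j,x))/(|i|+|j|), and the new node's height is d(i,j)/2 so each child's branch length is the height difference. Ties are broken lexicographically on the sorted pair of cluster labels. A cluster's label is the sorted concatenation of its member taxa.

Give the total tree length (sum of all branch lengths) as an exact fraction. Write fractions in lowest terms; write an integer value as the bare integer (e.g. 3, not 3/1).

step 1: merge (S,X) at d=1; branch lengths S→1/2, X→1/2; new cluster SX
  updated: d(C,SX)=57/2, d(J,SX)=32, d(O,SX)=20, d(SX,T)=15/2, d(SX,U)=71/2
step 2: merge (SX,T) at d=15/2; branch lengths SX→13/4, T→15/4; new cluster STX
  updated: d(C,STX)=65/3, d(J,STX)=76/3, d(O,STX)=30, d(STX,U)=86/3
step 3: merge (C,U) at d=15; branch lengths C→15/2, U→15/2; new cluster CU
  updated: d(CU,J)=40, d(CU,O)=65/2, d(CU,STX)=151/6
step 4: merge (J,O) at d=15; branch lengths J→15/2, O→15/2; new cluster JO
  updated: d(CU,JO)=145/4, d(JO,STX)=83/3
step 5: merge (CU,STX) at d=151/6; branch lengths CU→61/12, STX→53/6; new cluster CSTUX
  updated: d(CSTUX,JO)=311/10
step 6: merge (CSTUX,JO) at d=311/10; branch lengths CSTUX→89/30, JO→161/20; new cluster CJOSTUX
final tree: (((C:15/2,U:15/2):61/12,((S:1/2,X:1/2):13/4,T:15/4):53/6):89/30,(J:15/2,O:15/2):161/20)
total length: 944/15

944/15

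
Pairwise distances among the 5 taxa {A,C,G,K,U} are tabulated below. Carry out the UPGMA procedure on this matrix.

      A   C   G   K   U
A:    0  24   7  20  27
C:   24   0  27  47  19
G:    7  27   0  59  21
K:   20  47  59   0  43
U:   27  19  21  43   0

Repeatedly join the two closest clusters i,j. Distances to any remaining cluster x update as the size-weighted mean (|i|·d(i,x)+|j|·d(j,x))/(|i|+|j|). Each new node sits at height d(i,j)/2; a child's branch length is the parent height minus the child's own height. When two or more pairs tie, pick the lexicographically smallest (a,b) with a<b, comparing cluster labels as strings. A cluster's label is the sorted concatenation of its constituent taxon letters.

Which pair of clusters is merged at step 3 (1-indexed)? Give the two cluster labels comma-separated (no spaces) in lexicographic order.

AG,CU

iteration 1: select A,G (d=7); attach at lengths (7/2, 7/2); label the merged cluster AG
  updated: d(AG,C)=51/2, d(AG,K)=79/2, d(AG,U)=24
iteration 2: select C,U (d=19); attach at lengths (19/2, 19/2); label the merged cluster CU
  updated: d(AG,CU)=99/4, d(CU,K)=45
iteration 3: select AG,CU (d=99/4); attach at lengths (71/8, 23/8); label the merged cluster ACGU
  updated: d(ACGU,K)=169/4
iteration 4: select ACGU,K (d=169/4); attach at lengths (35/4, 169/8); label the merged cluster ACGKU
final tree: (((A:7/2,G:7/2):71/8,(C:19/2,U:19/2):23/8):35/4,K:169/8)
total length: 541/8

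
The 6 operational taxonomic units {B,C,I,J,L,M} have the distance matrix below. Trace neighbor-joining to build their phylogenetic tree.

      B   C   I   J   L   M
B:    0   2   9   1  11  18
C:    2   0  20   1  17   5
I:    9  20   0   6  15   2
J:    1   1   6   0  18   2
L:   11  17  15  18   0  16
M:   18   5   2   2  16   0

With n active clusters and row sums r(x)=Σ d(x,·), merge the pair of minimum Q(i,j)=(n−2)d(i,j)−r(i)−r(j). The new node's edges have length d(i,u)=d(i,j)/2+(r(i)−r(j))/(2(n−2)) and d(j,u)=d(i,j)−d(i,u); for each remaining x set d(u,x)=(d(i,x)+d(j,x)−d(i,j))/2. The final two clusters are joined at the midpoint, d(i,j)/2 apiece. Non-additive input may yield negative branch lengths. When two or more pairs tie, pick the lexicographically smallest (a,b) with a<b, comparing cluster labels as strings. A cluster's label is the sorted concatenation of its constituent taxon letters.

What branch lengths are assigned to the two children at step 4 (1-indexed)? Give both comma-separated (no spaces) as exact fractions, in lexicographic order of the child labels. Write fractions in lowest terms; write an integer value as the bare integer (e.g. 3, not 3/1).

1. join I+M (d=2, Q=-87) ⇒ IM; edges |I|=17/8, |M|=-1/8
  updated: d(B,IM)=25/2, d(C,IM)=23/2, d(IM,J)=3, d(IM,L)=29/2
2. join IM+L (d=29/2, Q=-117/2) ⇒ ILM; edges |IM|=49/12, |L|=125/12
  updated: d(B,ILM)=9/2, d(C,ILM)=7, d(ILM,J)=13/4
3. join B+C (d=2, Q=-27/2) ⇒ BC; edges |B|=3/8, |C|=13/8
  updated: d(BC,ILM)=19/4, d(BC,J)=0
4. join BC+ILM (d=19/4, Q=-8) ⇒ BCILM; edges |BC|=3/4, |ILM|=4
  updated: d(BCILM,J)=-3/4
5. join BCILM+J (d=-3/4) ⇒ BCIJLM; edges |BCILM|=-3/8, |J|=-3/8
final tree: (((B:3/8,C:13/8):3/4,((I:17/8,M:-1/8):49/12,L:125/12):4):-3/8,J:-3/8)
total length: 45/2

3/4,4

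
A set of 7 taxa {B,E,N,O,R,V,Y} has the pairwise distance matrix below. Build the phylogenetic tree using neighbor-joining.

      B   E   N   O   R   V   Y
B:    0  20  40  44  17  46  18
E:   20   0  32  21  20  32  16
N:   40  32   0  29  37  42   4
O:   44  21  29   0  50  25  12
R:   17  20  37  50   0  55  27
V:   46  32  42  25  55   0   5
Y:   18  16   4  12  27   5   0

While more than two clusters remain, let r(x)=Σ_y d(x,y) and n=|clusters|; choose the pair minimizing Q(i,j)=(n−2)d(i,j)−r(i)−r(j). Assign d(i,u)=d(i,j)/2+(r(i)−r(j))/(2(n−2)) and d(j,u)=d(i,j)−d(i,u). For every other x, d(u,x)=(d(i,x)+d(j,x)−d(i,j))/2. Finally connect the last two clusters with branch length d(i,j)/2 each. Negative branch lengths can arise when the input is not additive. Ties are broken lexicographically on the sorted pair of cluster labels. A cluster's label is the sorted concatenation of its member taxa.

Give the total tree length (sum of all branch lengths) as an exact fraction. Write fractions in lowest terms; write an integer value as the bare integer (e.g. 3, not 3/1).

1223/16

1. join B+R (d=17, Q=-306) ⇒ BR; edges |B|=32/5, |R|=53/5
  updated: d(BR,E)=23/2, d(BR,N)=30, d(BR,O)=77/2, d(BR,V)=42, d(BR,Y)=14
2. join BR+E (d=23/2, Q=-405/2) ⇒ BER; edges |BR|=139/16, |E|=45/16
  updated: d(BER,N)=101/4, d(BER,O)=24, d(BER,V)=125/4, d(BER,Y)=37/4
3. join N+Y (d=4, Q=-237/2) ⇒ NY; edges |N|=41/3, |Y|=-29/3
  updated: d(BER,NY)=61/4, d(NY,O)=37/2, d(NY,V)=43/2
4. join BER+NY (d=61/4, Q=-381/4) ⇒ BENRY; edges |BER|=183/16, |NY|=61/16
  updated: d(BENRY,O)=109/8, d(BENRY,V)=75/4
5. join BENRY+O (d=109/8, Q=-459/8) ⇒ BENORY; edges |BENRY|=59/16, |O|=159/16
  updated: d(BENORY,V)=241/16
6. join BENORY+V (d=241/16) ⇒ BENORVY; edges |BENORY|=241/32, |V|=241/32
final tree: (((((B:32/5,R:53/5):139/16,E:45/16):183/16,(N:41/3,Y:-29/3):61/16):59/16,O:159/16):241/32,V:241/32)
total length: 1223/16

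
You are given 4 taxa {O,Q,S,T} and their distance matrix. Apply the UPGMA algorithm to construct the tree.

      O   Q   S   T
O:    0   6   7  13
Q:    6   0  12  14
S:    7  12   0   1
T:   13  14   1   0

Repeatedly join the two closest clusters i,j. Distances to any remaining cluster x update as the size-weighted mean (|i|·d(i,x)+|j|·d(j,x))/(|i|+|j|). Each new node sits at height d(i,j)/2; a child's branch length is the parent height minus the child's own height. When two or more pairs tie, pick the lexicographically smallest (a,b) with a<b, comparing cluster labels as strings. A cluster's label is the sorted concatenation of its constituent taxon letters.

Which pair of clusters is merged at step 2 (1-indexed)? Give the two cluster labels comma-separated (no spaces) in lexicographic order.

iteration 1: select S,T (d=1); attach at lengths (1/2, 1/2); label the merged cluster ST
  updated: d(O,ST)=10, d(Q,ST)=13
iteration 2: select O,Q (d=6); attach at lengths (3, 3); label the merged cluster OQ
  updated: d(OQ,ST)=23/2
iteration 3: select OQ,ST (d=23/2); attach at lengths (11/4, 21/4); label the merged cluster OQST
final tree: ((O:3,Q:3):11/4,(S:1/2,T:1/2):21/4)
total length: 15

O,Q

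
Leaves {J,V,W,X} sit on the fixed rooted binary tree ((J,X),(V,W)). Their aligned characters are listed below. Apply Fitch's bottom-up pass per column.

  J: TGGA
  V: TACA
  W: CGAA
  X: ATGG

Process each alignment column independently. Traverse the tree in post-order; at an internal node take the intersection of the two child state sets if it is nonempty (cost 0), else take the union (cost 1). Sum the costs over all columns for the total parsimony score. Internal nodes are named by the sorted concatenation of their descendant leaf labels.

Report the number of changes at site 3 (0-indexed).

1

JX@0: {T} ∪ {A} = {A,T} (union, +1)
VW@0: {T} ∪ {C} = {C,T} (union, +1)
JVWX@0: {A,T} ∩ {C,T} = {T} (intersection, +0)
JX@1: {G} ∪ {T} = {G,T} (union, +1)
VW@1: {A} ∪ {G} = {A,G} (union, +1)
JVWX@1: {G,T} ∩ {A,G} = {G} (intersection, +0)
JX@2: {G} ∩ {G} = {G} (intersection, +0)
VW@2: {C} ∪ {A} = {A,C} (union, +1)
JVWX@2: {G} ∪ {A,C} = {A,C,G} (union, +1)
JX@3: {A} ∪ {G} = {A,G} (union, +1)
VW@3: {A} ∩ {A} = {A} (intersection, +0)
JVWX@3: {A,G} ∩ {A} = {A} (intersection, +0)
per-site changes: [2, 2, 2, 1]; total = 7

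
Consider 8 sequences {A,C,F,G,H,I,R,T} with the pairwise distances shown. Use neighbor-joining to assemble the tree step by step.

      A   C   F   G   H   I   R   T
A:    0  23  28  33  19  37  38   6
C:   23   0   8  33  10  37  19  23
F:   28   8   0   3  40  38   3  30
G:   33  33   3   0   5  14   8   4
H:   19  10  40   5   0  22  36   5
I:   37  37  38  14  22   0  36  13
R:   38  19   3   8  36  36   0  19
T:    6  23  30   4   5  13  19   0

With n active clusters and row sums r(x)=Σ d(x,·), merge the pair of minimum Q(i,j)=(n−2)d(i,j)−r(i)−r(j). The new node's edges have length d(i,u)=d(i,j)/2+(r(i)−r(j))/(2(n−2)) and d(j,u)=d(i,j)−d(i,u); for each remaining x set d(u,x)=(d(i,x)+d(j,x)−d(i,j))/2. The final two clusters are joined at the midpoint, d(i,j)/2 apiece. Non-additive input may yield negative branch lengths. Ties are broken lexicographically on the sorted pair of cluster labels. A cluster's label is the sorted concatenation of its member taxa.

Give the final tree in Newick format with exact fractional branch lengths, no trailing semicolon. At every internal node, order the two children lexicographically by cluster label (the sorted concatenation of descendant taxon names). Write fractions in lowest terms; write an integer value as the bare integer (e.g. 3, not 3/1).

step 1: merge (F,R) at d=3, Q=-291; branch lengths F→3/4, R→9/4; new cluster FR
  updated: d(A,FR)=63/2, d(C,FR)=12, d(FR,G)=4, d(FR,H)=73/2, d(FR,I)=71/2, d(FR,T)=23
step 2: merge (C,FR) at d=12, Q=-441/2; branch lengths C→111/20, FR→129/20; new cluster CFR
  updated: d(A,CFR)=85/4, d(CFR,G)=25/2, d(CFR,H)=69/4, d(CFR,I)=121/4, d(CFR,T)=17
step 3: merge (A,T) at d=6, Q=-549/4; branch lengths A→381/32, T→-189/32; new cluster AT
  updated: d(AT,CFR)=129/8, d(AT,G)=31/2, d(AT,H)=9, d(AT,I)=22
step 4: merge (G,I) at d=14, Q=-373/4; branch lengths G→1/8, I→111/8; new cluster GI
  updated: d(AT,GI)=47/4, d(CFR,GI)=115/8, d(GI,H)=13/2
step 5: merge (AT,CFR) at d=129/8, Q=-419/8; branch lengths AT→171/32, CFR→345/32; new cluster ACFRT
  updated: d(ACFRT,GI)=5, d(ACFRT,H)=81/16
step 6: merge (ACFRT,GI) at d=5, Q=-265/16; branch lengths ACFRT→57/32, GI→103/32; new cluster ACFGIRT
  updated: d(ACFGIRT,H)=105/32
step 7: merge (ACFGIRT,H) at d=105/32; branch lengths ACFGIRT→105/64, H→105/64; new cluster ACFGHIRT
final tree: ((((A:381/32,T:-189/32):171/32,(C:111/20,(F:3/4,R:9/4):129/20):345/32):57/32,(G:1/8,I:111/8):103/32):105/64,H:105/64)
total length: 1901/32

((((A:381/32,T:-189/32):171/32,(C:111/20,(F:3/4,R:9/4):129/20):345/32):57/32,(G:1/8,I:111/8):103/32):105/64,H:105/64)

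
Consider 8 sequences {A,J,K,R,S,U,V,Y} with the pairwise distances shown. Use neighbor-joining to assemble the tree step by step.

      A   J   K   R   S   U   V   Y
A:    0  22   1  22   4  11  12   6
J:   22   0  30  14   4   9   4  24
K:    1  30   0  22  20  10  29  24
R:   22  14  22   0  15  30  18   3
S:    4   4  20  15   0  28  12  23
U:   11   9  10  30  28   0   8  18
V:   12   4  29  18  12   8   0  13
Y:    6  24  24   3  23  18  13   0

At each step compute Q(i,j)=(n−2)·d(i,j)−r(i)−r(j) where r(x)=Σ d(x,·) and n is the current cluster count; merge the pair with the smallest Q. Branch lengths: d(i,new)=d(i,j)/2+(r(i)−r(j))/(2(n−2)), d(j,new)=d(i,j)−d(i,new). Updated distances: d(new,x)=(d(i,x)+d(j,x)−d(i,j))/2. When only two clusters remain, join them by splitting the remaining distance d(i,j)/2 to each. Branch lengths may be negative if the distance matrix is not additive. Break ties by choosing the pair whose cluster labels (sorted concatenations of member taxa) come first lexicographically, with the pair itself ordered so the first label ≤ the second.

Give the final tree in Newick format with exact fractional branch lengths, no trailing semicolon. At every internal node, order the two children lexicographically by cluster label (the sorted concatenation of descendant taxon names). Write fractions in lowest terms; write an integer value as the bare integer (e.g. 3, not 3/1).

iteration 1: select R,Y (d=3, Q=-217); attach at lengths (31/12, 5/12); label the merged cluster RY
  updated: d(A,RY)=25/2, d(J,RY)=35/2, d(K,RY)=43/2, d(RY,S)=35/2, d(RY,U)=45/2, d(RY,V)=14
iteration 2: select A,K (d=1, Q=-169); attach at lengths (-22/5, 27/5); label the merged cluster AK
  updated: d(AK,J)=51/2, d(AK,RY)=33/2, d(AK,S)=23/2, d(AK,U)=10, d(AK,V)=20
iteration 3: select AK,U (d=10, Q=-121); attach at lengths (23/4, 17/4); label the merged cluster AKU
  updated: d(AKU,J)=49/4, d(AKU,RY)=29/2, d(AKU,S)=59/4, d(AKU,V)=9
iteration 4: select J,S (d=4, Q=-74); attach at lengths (1/4, 15/4); label the merged cluster JS
  updated: d(AKU,JS)=23/2, d(JS,RY)=31/2, d(JS,V)=6
iteration 5: select AKU,RY (d=29/2, Q=-50); attach at lengths (5, 19/2); label the merged cluster AKRUY
  updated: d(AKRUY,JS)=25/4, d(AKRUY,V)=17/4
iteration 6: select AKRUY,JS (d=25/4, Q=-33/2); attach at lengths (9/4, 4); label the merged cluster AJKRSUY
  updated: d(AJKRSUY,V)=2
iteration 7: select AJKRSUY,V (d=2); attach at lengths (1, 1); label the merged cluster AJKRSUVY
final tree: (((((A:-22/5,K:27/5):23/4,U:17/4):5,(R:31/12,Y:5/12):19/2):9/4,(J:1/4,S:15/4):4):1,V:1)
total length: 163/4

(((((A:-22/5,K:27/5):23/4,U:17/4):5,(R:31/12,Y:5/12):19/2):9/4,(J:1/4,S:15/4):4):1,V:1)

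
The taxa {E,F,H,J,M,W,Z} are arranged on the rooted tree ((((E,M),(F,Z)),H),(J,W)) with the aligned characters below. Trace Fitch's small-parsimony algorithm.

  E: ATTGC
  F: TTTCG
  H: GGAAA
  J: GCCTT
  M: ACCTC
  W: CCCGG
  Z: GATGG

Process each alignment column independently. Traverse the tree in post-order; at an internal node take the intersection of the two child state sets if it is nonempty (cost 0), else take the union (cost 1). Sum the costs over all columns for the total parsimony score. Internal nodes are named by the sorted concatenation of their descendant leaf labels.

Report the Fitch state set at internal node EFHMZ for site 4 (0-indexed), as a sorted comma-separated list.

[col 0] EM: children E:{A}, M:{A} ∩→ {A}; cost 0
[col 0] FZ: children F:{T}, Z:{G} ∪→ {G,T}; cost 1
[col 0] EFMZ: children EM:{A}, FZ:{G,T} ∪→ {A,G,T}; cost 1
[col 0] EFHMZ: children EFMZ:{A,G,T}, H:{G} ∩→ {G}; cost 0
[col 0] JW: children J:{G}, W:{C} ∪→ {C,G}; cost 1
[col 0] EFHJMWZ: children EFHMZ:{G}, JW:{C,G} ∩→ {G}; cost 0
[col 1] EM: children E:{T}, M:{C} ∪→ {C,T}; cost 1
[col 1] FZ: children F:{T}, Z:{A} ∪→ {A,T}; cost 1
[col 1] EFMZ: children EM:{C,T}, FZ:{A,T} ∩→ {T}; cost 0
[col 1] EFHMZ: children EFMZ:{T}, H:{G} ∪→ {G,T}; cost 1
[col 1] JW: children J:{C}, W:{C} ∩→ {C}; cost 0
[col 1] EFHJMWZ: children EFHMZ:{G,T}, JW:{C} ∪→ {C,G,T}; cost 1
[col 2] EM: children E:{T}, M:{C} ∪→ {C,T}; cost 1
[col 2] FZ: children F:{T}, Z:{T} ∩→ {T}; cost 0
[col 2] EFMZ: children EM:{C,T}, FZ:{T} ∩→ {T}; cost 0
[col 2] EFHMZ: children EFMZ:{T}, H:{A} ∪→ {A,T}; cost 1
[col 2] JW: children J:{C}, W:{C} ∩→ {C}; cost 0
[col 2] EFHJMWZ: children EFHMZ:{A,T}, JW:{C} ∪→ {A,C,T}; cost 1
[col 3] EM: children E:{G}, M:{T} ∪→ {G,T}; cost 1
[col 3] FZ: children F:{C}, Z:{G} ∪→ {C,G}; cost 1
[col 3] EFMZ: children EM:{G,T}, FZ:{C,G} ∩→ {G}; cost 0
[col 3] EFHMZ: children EFMZ:{G}, H:{A} ∪→ {A,G}; cost 1
[col 3] JW: children J:{T}, W:{G} ∪→ {G,T}; cost 1
[col 3] EFHJMWZ: children EFHMZ:{A,G}, JW:{G,T} ∩→ {G}; cost 0
[col 4] EM: children E:{C}, M:{C} ∩→ {C}; cost 0
[col 4] FZ: children F:{G}, Z:{G} ∩→ {G}; cost 0
[col 4] EFMZ: children EM:{C}, FZ:{G} ∪→ {C,G}; cost 1
[col 4] EFHMZ: children EFMZ:{C,G}, H:{A} ∪→ {A,C,G}; cost 1
[col 4] JW: children J:{T}, W:{G} ∪→ {G,T}; cost 1
[col 4] EFHJMWZ: children EFHMZ:{A,C,G}, JW:{G,T} ∩→ {G}; cost 0
per-site changes: [3, 4, 3, 4, 3]; total = 17

A,C,G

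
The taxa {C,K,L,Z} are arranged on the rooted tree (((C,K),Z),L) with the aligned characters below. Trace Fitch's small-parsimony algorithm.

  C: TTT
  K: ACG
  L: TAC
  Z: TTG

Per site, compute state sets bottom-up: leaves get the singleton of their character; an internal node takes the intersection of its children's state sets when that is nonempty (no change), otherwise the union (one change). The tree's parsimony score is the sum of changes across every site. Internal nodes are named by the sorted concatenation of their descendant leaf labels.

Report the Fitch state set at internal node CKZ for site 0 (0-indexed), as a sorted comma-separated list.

T

site 0, node CK: C={T} ∪ K={A} → {A,T} (+1)
site 0, node CKZ: CK={A,T} ∩ Z={T} → {T} (+0)
site 0, node CKLZ: CKZ={T} ∩ L={T} → {T} (+0)
site 1, node CK: C={T} ∪ K={C} → {C,T} (+1)
site 1, node CKZ: CK={C,T} ∩ Z={T} → {T} (+0)
site 1, node CKLZ: CKZ={T} ∪ L={A} → {A,T} (+1)
site 2, node CK: C={T} ∪ K={G} → {G,T} (+1)
site 2, node CKZ: CK={G,T} ∩ Z={G} → {G} (+0)
site 2, node CKLZ: CKZ={G} ∪ L={C} → {C,G} (+1)
per-site changes: [1, 2, 2]; total = 5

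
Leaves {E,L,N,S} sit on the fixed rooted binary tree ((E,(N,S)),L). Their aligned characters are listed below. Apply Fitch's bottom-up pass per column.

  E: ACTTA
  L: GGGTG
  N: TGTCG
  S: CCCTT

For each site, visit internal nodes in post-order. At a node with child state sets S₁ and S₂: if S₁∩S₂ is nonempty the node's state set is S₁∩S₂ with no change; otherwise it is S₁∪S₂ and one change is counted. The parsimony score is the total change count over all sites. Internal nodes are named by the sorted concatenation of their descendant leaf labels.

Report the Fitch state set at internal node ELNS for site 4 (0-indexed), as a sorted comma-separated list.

G

[col 0] NS: children N:{T}, S:{C} ∪→ {C,T}; cost 1
[col 0] ENS: children E:{A}, NS:{C,T} ∪→ {A,C,T}; cost 1
[col 0] ELNS: children ENS:{A,C,T}, L:{G} ∪→ {A,C,G,T}; cost 1
[col 1] NS: children N:{G}, S:{C} ∪→ {C,G}; cost 1
[col 1] ENS: children E:{C}, NS:{C,G} ∩→ {C}; cost 0
[col 1] ELNS: children ENS:{C}, L:{G} ∪→ {C,G}; cost 1
[col 2] NS: children N:{T}, S:{C} ∪→ {C,T}; cost 1
[col 2] ENS: children E:{T}, NS:{C,T} ∩→ {T}; cost 0
[col 2] ELNS: children ENS:{T}, L:{G} ∪→ {G,T}; cost 1
[col 3] NS: children N:{C}, S:{T} ∪→ {C,T}; cost 1
[col 3] ENS: children E:{T}, NS:{C,T} ∩→ {T}; cost 0
[col 3] ELNS: children ENS:{T}, L:{T} ∩→ {T}; cost 0
[col 4] NS: children N:{G}, S:{T} ∪→ {G,T}; cost 1
[col 4] ENS: children E:{A}, NS:{G,T} ∪→ {A,G,T}; cost 1
[col 4] ELNS: children ENS:{A,G,T}, L:{G} ∩→ {G}; cost 0
per-site changes: [3, 2, 2, 1, 2]; total = 10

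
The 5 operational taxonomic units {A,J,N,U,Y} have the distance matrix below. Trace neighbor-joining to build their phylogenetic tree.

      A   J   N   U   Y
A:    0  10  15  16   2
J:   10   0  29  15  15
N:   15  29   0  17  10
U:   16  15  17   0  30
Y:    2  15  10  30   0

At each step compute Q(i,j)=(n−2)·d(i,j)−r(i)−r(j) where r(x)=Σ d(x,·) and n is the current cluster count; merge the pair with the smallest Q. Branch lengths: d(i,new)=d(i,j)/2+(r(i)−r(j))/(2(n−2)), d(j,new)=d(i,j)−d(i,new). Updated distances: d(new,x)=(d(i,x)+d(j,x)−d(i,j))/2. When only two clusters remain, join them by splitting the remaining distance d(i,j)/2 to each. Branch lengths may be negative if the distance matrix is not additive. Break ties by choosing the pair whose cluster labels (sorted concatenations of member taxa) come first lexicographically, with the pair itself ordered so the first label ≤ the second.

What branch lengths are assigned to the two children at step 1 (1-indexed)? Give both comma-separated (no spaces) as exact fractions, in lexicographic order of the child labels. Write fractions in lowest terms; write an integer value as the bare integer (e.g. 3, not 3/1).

iteration 1: select J,U (d=15, Q=-102); attach at lengths (6, 9); label the merged cluster JU
  updated: d(A,JU)=11/2, d(JU,N)=31/2, d(JU,Y)=15
iteration 2: select A,JU (d=11/2, Q=-95/2); attach at lengths (-5/8, 49/8); label the merged cluster AJU
  updated: d(AJU,N)=25/2, d(AJU,Y)=23/4
iteration 3: select AJU,N (d=25/2, Q=-113/4); attach at lengths (33/8, 67/8); label the merged cluster AJNU
  updated: d(AJNU,Y)=13/8
iteration 4: select AJNU,Y (d=13/8); attach at lengths (13/16, 13/16); label the merged cluster AJNUY
final tree: (((A:-5/8,(J:6,U:9):49/8):33/8,N:67/8):13/16,Y:13/16)
total length: 277/8

6,9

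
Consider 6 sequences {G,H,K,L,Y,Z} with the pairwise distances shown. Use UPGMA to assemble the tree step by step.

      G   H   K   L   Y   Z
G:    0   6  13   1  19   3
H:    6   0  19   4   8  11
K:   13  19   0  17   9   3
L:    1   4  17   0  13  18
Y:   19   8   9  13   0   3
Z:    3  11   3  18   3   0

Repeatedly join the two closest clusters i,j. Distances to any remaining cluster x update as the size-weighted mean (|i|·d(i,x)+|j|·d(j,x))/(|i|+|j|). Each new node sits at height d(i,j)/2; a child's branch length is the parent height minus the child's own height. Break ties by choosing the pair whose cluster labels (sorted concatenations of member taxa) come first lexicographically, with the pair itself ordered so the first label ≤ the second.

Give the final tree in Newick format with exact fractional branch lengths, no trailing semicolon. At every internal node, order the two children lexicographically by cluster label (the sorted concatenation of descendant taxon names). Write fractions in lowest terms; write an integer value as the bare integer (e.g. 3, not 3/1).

(((G:1/2,L:1/2):2,H:5/2):38/9,((K:3/2,Z:3/2):3/2,Y:3):67/18)

iteration 1: select G,L (d=1); attach at lengths (1/2, 1/2); label the merged cluster GL
  updated: d(GL,H)=5, d(GL,K)=15, d(GL,Y)=16, d(GL,Z)=21/2
iteration 2: select K,Z (d=3); attach at lengths (3/2, 3/2); label the merged cluster KZ
  updated: d(GL,KZ)=51/4, d(H,KZ)=15, d(KZ,Y)=6
iteration 3: select GL,H (d=5); attach at lengths (2, 5/2); label the merged cluster GHL
  updated: d(GHL,KZ)=27/2, d(GHL,Y)=40/3
iteration 4: select KZ,Y (d=6); attach at lengths (3/2, 3); label the merged cluster KYZ
  updated: d(GHL,KYZ)=121/9
iteration 5: select GHL,KYZ (d=121/9); attach at lengths (38/9, 67/18); label the merged cluster GHKLYZ
final tree: (((G:1/2,L:1/2):2,H:5/2):38/9,((K:3/2,Z:3/2):3/2,Y:3):67/18)
total length: 377/18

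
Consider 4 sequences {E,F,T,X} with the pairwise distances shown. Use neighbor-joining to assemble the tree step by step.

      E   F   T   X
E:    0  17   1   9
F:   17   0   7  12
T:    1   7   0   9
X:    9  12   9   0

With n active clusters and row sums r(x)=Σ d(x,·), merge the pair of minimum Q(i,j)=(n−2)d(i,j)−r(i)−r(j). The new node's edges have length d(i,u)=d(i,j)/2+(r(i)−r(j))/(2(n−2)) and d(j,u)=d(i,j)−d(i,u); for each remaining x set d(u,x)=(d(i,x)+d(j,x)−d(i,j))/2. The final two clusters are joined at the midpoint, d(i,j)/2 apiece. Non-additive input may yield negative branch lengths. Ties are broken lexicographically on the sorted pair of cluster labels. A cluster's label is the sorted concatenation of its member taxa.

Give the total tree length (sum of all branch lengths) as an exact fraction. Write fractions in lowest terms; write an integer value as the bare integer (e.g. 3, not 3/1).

iteration 1: select E,T (d=1, Q=-42); attach at lengths (3, -2); label the merged cluster ET
  updated: d(ET,F)=23/2, d(ET,X)=17/2
iteration 2: select ET,F (d=23/2, Q=-32); attach at lengths (4, 15/2); label the merged cluster EFT
  updated: d(EFT,X)=9/2
iteration 3: select EFT,X (d=9/2); attach at lengths (9/4, 9/4); label the merged cluster EFTX
final tree: (((E:3,T:-2):4,F:15/2):9/4,X:9/4)
total length: 17

17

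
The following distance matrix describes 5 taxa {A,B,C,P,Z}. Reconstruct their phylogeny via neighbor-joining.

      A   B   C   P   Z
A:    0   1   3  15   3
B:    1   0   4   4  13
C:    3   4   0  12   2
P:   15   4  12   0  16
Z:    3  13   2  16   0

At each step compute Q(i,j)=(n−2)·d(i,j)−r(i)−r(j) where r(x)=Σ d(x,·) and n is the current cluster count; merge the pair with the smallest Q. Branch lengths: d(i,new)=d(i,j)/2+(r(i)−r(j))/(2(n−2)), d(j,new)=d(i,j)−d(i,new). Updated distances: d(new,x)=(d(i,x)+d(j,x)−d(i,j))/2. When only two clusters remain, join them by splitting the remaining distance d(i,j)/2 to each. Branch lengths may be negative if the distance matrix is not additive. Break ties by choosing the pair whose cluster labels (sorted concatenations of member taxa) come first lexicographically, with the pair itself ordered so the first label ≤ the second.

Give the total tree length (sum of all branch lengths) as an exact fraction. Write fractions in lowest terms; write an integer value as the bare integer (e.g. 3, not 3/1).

step 1: merge (B,P) at d=4, Q=-57; branch lengths B→-13/6, P→37/6; new cluster BP
  updated: d(A,BP)=6, d(BP,C)=6, d(BP,Z)=25/2
step 2: merge (A,BP) at d=6, Q=-49/2; branch lengths A→-1/8, BP→49/8; new cluster ABP
  updated: d(ABP,C)=3/2, d(ABP,Z)=19/4
step 3: merge (ABP,C) at d=3/2, Q=-33/4; branch lengths ABP→17/8, C→-5/8; new cluster ABCP
  updated: d(ABCP,Z)=21/8
step 4: merge (ABCP,Z) at d=21/8; branch lengths ABCP→21/16, Z→21/16; new cluster ABCPZ
final tree: (((A:-1/8,(B:-13/6,P:37/6):49/8):17/8,C:-5/8):21/16,Z:21/16)
total length: 113/8

113/8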